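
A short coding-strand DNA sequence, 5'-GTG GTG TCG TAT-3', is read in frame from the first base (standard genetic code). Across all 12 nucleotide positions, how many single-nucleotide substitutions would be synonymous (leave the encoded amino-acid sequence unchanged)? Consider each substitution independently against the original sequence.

Codon 1 (GTG, Val): 3 synonymous substitutions.
Codon 2 (GTG, Val): 3 synonymous substitutions.
Codon 3 (TCG, Ser): 3 synonymous substitutions.
Codon 4 (TAT, Tyr): 1 synonymous substitution.
Total: 3 + 3 + 3 + 1 = 10.

10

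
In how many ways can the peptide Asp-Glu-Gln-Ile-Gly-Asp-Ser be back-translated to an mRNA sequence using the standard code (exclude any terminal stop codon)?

Asp: 2 codons.
Glu: 2 codons.
Gln: 2 codons.
Ile: 3 codons.
Gly: 4 codons.
Asp: 2 codons.
Ser: 6 codons.
2 × 2 × 2 × 3 × 4 × 2 × 6 = 1152.

1152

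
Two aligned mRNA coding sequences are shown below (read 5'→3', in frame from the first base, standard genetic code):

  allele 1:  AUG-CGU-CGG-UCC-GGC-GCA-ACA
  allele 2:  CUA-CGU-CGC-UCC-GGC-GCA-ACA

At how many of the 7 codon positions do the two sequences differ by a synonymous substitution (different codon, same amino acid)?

1

Codon 1: AUG Met / CUA Leu — nonsynonymous.
Codon 2: CGU Arg / CGU Arg — identical.
Codon 3: CGG Arg / CGC Arg — synonymous.
Codon 4: UCC Ser / UCC Ser — identical.
Codon 5: GGC Gly / GGC Gly — identical.
Codon 6: GCA Ala / GCA Ala — identical.
Codon 7: ACA Thr / ACA Thr — identical.
Synonymous differences: 1.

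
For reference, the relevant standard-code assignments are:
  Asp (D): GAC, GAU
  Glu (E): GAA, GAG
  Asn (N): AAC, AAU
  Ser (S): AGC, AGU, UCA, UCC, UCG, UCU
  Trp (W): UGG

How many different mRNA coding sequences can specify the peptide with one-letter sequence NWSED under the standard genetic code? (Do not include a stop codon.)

Asn: 2 codons.
Trp: 1 codon.
Ser: 6 codons.
Glu: 2 codons.
Asp: 2 codons.
2 × 1 × 6 × 2 × 2 = 48.

48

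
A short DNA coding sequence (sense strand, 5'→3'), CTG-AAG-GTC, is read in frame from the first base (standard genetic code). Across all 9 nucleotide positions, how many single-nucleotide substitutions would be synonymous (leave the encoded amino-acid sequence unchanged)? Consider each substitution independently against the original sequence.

Codon 1 (CTG, Leu): 4 synonymous substitutions.
Codon 2 (AAG, Lys): 1 synonymous substitution.
Codon 3 (GTC, Val): 3 synonymous substitutions.
Total: 4 + 1 + 3 = 8.

8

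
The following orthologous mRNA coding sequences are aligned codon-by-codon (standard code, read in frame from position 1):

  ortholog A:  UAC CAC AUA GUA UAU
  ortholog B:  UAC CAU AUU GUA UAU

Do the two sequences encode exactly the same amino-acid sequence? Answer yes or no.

yes

Codon 1: UAC Tyr / UAC Tyr — identical.
Codon 2: CAC His / CAU His — synonymous.
Codon 3: AUA Ile / AUU Ile — synonymous.
Codon 4: GUA Val / GUA Val — identical.
Codon 5: UAU Tyr / UAU Tyr — identical.
Nonsynonymous differences: 0 → same protein.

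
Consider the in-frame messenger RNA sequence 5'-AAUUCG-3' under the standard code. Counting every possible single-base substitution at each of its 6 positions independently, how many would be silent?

Codon 1 (AAU, Asn): 1 synonymous substitution.
Codon 2 (UCG, Ser): 3 synonymous substitutions.
Total: 1 + 3 = 4.

4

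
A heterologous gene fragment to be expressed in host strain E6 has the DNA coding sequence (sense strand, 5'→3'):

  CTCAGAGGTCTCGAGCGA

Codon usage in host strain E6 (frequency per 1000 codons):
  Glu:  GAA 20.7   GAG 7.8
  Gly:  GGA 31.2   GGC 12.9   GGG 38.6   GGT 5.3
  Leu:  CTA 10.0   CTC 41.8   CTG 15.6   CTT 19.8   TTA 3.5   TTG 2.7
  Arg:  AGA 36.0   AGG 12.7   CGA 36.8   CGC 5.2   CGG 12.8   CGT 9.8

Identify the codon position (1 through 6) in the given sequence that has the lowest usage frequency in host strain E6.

Codon 1 CTC (Leu): 41.8 per 1000.
Codon 2 AGA (Arg): 36.0 per 1000.
Codon 3 GGT (Gly): 5.3 per 1000.
Codon 4 CTC (Leu): 41.8 per 1000.
Codon 5 GAG (Glu): 7.8 per 1000.
Codon 6 CGA (Arg): 36.8 per 1000.
Lowest frequency is 5.3 at codon 3.

3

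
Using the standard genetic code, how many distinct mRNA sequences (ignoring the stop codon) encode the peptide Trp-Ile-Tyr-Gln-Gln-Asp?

Trp: 1 codon.
Ile: 3 codons.
Tyr: 2 codons.
Gln: 2 codons.
Gln: 2 codons.
Asp: 2 codons.
1 × 3 × 2 × 2 × 2 × 2 = 48.

48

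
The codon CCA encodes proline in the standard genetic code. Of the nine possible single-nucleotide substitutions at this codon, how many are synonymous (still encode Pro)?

3

Position 1: none → 0 synonymous.
Position 2: none → 0 synonymous.
Position 3: CCT, CCC, CCG → 3 synonymous.
Total: 0 + 0 + 3 = 3.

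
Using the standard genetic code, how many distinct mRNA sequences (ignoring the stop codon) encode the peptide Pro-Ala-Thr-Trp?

Pro: 4 codons.
Ala: 4 codons.
Thr: 4 codons.
Trp: 1 codon.
4 × 4 × 4 × 1 = 64.

64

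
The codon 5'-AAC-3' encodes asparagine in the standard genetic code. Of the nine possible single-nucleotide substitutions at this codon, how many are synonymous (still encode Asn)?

1

Position 1: none → 0 synonymous.
Position 2: none → 0 synonymous.
Position 3: AAT → 1 synonymous.
Total: 0 + 0 + 1 = 1.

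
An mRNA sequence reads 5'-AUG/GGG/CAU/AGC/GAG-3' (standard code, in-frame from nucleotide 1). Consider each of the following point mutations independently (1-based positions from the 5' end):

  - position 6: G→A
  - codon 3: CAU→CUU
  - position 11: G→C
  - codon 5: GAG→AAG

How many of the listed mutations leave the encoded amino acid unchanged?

1

Codon 2: GGG (Gly) → GGA (Gly) — synonymous.
Codon 3: CAU (His) → CUU (Leu) — missense.
Codon 4: AGC (Ser) → ACC (Thr) — missense.
Codon 5: GAG (Glu) → AAG (Lys) — missense.
Synonymous: 1 of 4.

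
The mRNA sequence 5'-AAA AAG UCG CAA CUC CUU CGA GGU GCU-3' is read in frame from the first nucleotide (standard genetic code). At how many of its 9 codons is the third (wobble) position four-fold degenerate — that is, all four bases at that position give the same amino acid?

6

Codon 1 AAA (Lys): third position 2-fold.
Codon 2 AAG (Lys): third position 2-fold.
Codon 3 UCG (Ser): third position 4-fold.
Codon 4 CAA (Gln): third position 2-fold.
Codon 5 CUC (Leu): third position 4-fold.
Codon 6 CUU (Leu): third position 4-fold.
Codon 7 CGA (Arg): third position 4-fold.
Codon 8 GGU (Gly): third position 4-fold.
Codon 9 GCU (Ala): third position 4-fold.
Four-fold degenerate third positions: 6.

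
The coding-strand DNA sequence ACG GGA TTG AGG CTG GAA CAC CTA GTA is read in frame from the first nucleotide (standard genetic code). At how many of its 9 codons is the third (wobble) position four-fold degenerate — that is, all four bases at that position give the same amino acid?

5

Codon 1 ACG (Thr): third position 4-fold.
Codon 2 GGA (Gly): third position 4-fold.
Codon 3 TTG (Leu): third position 2-fold.
Codon 4 AGG (Arg): third position 2-fold.
Codon 5 CTG (Leu): third position 4-fold.
Codon 6 GAA (Glu): third position 2-fold.
Codon 7 CAC (His): third position 2-fold.
Codon 8 CTA (Leu): third position 4-fold.
Codon 9 GTA (Val): third position 4-fold.
Four-fold degenerate third positions: 5.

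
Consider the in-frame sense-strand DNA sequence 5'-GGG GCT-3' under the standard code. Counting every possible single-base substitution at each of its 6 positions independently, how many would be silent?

6

Codon 1 (GGG, Gly): 3 synonymous substitutions.
Codon 2 (GCT, Ala): 3 synonymous substitutions.
Total: 3 + 3 = 6.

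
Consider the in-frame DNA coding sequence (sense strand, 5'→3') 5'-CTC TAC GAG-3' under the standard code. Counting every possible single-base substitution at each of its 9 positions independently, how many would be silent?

5

Codon 1 (CTC, Leu): 3 synonymous substitutions.
Codon 2 (TAC, Tyr): 1 synonymous substitution.
Codon 3 (GAG, Glu): 1 synonymous substitution.
Total: 3 + 1 + 1 = 5.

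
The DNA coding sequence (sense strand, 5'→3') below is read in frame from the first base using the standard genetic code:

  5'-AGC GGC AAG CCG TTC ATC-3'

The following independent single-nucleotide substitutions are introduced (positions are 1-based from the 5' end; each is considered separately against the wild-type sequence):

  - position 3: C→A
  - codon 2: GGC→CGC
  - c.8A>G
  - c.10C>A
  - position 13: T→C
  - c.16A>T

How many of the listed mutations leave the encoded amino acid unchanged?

Codon 1: AGC (Ser) → AGA (Arg) — missense.
Codon 2: GGC (Gly) → CGC (Arg) — missense.
Codon 3: AAG (Lys) → AGG (Arg) — missense.
Codon 4: CCG (Pro) → ACG (Thr) — missense.
Codon 5: TTC (Phe) → CTC (Leu) — missense.
Codon 6: ATC (Ile) → TTC (Phe) — missense.
Synonymous: 0 of 6.

0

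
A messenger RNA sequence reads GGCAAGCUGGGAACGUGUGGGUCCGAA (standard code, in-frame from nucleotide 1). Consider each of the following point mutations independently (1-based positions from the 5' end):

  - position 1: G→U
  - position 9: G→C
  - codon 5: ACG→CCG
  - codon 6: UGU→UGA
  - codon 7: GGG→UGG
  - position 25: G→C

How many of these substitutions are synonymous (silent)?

Codon 1: GGC (Gly) → UGC (Cys) — missense.
Codon 3: CUG (Leu) → CUC (Leu) — synonymous.
Codon 5: ACG (Thr) → CCG (Pro) — missense.
Codon 6: UGU (Cys) → UGA (Stop) — nonsense.
Codon 7: GGG (Gly) → UGG (Trp) — missense.
Codon 9: GAA (Glu) → CAA (Gln) — missense.
Synonymous: 1 of 6.

1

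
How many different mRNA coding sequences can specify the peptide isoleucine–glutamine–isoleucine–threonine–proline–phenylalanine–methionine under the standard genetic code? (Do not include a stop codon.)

576

Ile: 3 codons.
Gln: 2 codons.
Ile: 3 codons.
Thr: 4 codons.
Pro: 4 codons.
Phe: 2 codons.
Met: 1 codon.
3 × 2 × 3 × 4 × 4 × 2 × 1 = 576.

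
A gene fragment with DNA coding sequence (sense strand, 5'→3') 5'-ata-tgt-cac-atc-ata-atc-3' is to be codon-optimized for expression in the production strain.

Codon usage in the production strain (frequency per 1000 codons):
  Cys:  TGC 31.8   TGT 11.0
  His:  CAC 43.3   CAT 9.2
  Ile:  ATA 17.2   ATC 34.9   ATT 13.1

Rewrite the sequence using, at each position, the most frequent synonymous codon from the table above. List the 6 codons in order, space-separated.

Codon 1 (Ile): best is ATC at 34.9.
Codon 2 (Cys): best is TGC at 31.8.
Codon 3 (His): best is CAC at 43.3.
Codon 4 (Ile): best is ATC at 34.9.
Codon 5 (Ile): best is ATC at 34.9.
Codon 6 (Ile): best is ATC at 34.9.

ATC TGC CAC ATC ATC ATC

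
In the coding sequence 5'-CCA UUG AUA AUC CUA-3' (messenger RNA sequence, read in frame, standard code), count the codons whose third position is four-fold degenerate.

2

Codon 1 CCA (Pro): third position 4-fold.
Codon 2 UUG (Leu): third position 2-fold.
Codon 3 AUA (Ile): third position 3-fold.
Codon 4 AUC (Ile): third position 3-fold.
Codon 5 CUA (Leu): third position 4-fold.
Four-fold degenerate third positions: 2.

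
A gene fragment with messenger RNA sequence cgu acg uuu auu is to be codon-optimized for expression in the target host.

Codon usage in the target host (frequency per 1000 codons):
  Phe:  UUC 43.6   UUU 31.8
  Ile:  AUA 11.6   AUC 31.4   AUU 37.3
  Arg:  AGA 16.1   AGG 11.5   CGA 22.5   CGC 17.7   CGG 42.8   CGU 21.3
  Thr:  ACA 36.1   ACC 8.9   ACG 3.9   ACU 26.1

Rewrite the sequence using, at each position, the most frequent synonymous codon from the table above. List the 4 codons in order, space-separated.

CGG ACA UUC AUU

Codon 1 (Arg): best is CGG at 42.8.
Codon 2 (Thr): best is ACA at 36.1.
Codon 3 (Phe): best is UUC at 43.6.
Codon 4 (Ile): best is AUU at 37.3.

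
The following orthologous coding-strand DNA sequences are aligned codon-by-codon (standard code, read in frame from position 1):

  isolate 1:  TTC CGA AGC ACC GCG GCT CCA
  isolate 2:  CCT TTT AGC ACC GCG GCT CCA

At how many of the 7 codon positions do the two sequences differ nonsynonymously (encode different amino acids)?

2

Codon 1: TTC Phe / CCT Pro — nonsynonymous.
Codon 2: CGA Arg / TTT Phe — nonsynonymous.
Codon 3: AGC Ser / AGC Ser — identical.
Codon 4: ACC Thr / ACC Thr — identical.
Codon 5: GCG Ala / GCG Ala — identical.
Codon 6: GCT Ala / GCT Ala — identical.
Codon 7: CCA Pro / CCA Pro — identical.
Nonsynonymous differences: 2.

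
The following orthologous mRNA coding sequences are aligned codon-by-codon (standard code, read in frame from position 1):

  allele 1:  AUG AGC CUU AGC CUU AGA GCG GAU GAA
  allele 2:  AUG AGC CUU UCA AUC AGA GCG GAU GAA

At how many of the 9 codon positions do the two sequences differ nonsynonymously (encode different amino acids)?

Codon 1: AUG Met / AUG Met — identical.
Codon 2: AGC Ser / AGC Ser — identical.
Codon 3: CUU Leu / CUU Leu — identical.
Codon 4: AGC Ser / UCA Ser — synonymous.
Codon 5: CUU Leu / AUC Ile — nonsynonymous.
Codon 6: AGA Arg / AGA Arg — identical.
Codon 7: GCG Ala / GCG Ala — identical.
Codon 8: GAU Asp / GAU Asp — identical.
Codon 9: GAA Glu / GAA Glu — identical.
Nonsynonymous differences: 1.

1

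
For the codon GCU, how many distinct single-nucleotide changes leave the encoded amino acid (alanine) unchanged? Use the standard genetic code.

3

Position 1: none → 0 synonymous.
Position 2: none → 0 synonymous.
Position 3: GCC, GCA, GCG → 3 synonymous.
Total: 0 + 0 + 3 = 3.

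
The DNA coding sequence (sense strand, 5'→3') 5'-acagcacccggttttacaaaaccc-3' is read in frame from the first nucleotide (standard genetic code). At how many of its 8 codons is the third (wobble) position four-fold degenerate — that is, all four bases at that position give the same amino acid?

6

Codon 1 ACA (Thr): third position 4-fold.
Codon 2 GCA (Ala): third position 4-fold.
Codon 3 CCC (Pro): third position 4-fold.
Codon 4 GGT (Gly): third position 4-fold.
Codon 5 TTT (Phe): third position 2-fold.
Codon 6 ACA (Thr): third position 4-fold.
Codon 7 AAA (Lys): third position 2-fold.
Codon 8 CCC (Pro): third position 4-fold.
Four-fold degenerate third positions: 6.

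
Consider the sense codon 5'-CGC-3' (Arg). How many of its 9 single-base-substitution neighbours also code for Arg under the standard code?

3

Position 1: none → 0 synonymous.
Position 2: none → 0 synonymous.
Position 3: CGU, CGA, CGG → 3 synonymous.
Total: 0 + 0 + 3 = 3.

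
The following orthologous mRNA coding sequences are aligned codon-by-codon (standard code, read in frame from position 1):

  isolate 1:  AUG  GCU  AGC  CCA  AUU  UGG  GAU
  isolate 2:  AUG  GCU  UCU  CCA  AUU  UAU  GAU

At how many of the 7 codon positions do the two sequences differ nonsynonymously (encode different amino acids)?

Codon 1: AUG Met / AUG Met — identical.
Codon 2: GCU Ala / GCU Ala — identical.
Codon 3: AGC Ser / UCU Ser — synonymous.
Codon 4: CCA Pro / CCA Pro — identical.
Codon 5: AUU Ile / AUU Ile — identical.
Codon 6: UGG Trp / UAU Tyr — nonsynonymous.
Codon 7: GAU Asp / GAU Asp — identical.
Nonsynonymous differences: 1.

1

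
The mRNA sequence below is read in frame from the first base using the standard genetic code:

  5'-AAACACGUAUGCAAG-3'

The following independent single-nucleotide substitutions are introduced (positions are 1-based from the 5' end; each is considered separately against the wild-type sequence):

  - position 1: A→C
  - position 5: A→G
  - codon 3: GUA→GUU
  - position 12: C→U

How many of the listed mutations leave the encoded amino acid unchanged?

2

Codon 1: AAA (Lys) → CAA (Gln) — missense.
Codon 2: CAC (His) → CGC (Arg) — missense.
Codon 3: GUA (Val) → GUU (Val) — synonymous.
Codon 4: UGC (Cys) → UGU (Cys) — synonymous.
Synonymous: 2 of 4.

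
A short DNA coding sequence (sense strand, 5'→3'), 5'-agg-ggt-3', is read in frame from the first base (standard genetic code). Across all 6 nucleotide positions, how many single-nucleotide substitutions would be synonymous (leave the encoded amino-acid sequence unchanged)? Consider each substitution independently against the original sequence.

5

Codon 1 (AGG, Arg): 2 synonymous substitutions.
Codon 2 (GGT, Gly): 3 synonymous substitutions.
Total: 2 + 3 = 5.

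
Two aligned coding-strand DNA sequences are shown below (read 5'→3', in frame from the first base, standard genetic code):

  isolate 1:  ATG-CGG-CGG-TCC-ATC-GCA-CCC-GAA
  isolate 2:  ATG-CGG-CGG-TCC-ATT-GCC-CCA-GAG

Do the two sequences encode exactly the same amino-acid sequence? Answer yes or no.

yes

Codon 1: ATG Met / ATG Met — identical.
Codon 2: CGG Arg / CGG Arg — identical.
Codon 3: CGG Arg / CGG Arg — identical.
Codon 4: TCC Ser / TCC Ser — identical.
Codon 5: ATC Ile / ATT Ile — synonymous.
Codon 6: GCA Ala / GCC Ala — synonymous.
Codon 7: CCC Pro / CCA Pro — synonymous.
Codon 8: GAA Glu / GAG Glu — synonymous.
Nonsynonymous differences: 0 → same protein.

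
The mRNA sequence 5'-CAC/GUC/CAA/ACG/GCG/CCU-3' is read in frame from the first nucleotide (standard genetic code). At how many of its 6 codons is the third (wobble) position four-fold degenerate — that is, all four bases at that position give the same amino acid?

Codon 1 CAC (His): third position 2-fold.
Codon 2 GUC (Val): third position 4-fold.
Codon 3 CAA (Gln): third position 2-fold.
Codon 4 ACG (Thr): third position 4-fold.
Codon 5 GCG (Ala): third position 4-fold.
Codon 6 CCU (Pro): third position 4-fold.
Four-fold degenerate third positions: 4.

4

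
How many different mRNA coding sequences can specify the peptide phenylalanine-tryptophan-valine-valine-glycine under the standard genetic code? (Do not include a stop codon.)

Phe: 2 codons.
Trp: 1 codon.
Val: 4 codons.
Val: 4 codons.
Gly: 4 codons.
2 × 1 × 4 × 4 × 4 = 128.

128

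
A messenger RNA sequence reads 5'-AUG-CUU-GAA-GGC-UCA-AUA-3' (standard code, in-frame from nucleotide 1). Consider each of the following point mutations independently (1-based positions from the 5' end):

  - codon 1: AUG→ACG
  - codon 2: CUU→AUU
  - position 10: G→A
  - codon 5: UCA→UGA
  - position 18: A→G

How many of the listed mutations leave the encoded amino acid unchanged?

Codon 1: AUG (Met) → ACG (Thr) — missense.
Codon 2: CUU (Leu) → AUU (Ile) — missense.
Codon 4: GGC (Gly) → AGC (Ser) — missense.
Codon 5: UCA (Ser) → UGA (Stop) — nonsense.
Codon 6: AUA (Ile) → AUG (Met) — missense.
Synonymous: 0 of 5.

0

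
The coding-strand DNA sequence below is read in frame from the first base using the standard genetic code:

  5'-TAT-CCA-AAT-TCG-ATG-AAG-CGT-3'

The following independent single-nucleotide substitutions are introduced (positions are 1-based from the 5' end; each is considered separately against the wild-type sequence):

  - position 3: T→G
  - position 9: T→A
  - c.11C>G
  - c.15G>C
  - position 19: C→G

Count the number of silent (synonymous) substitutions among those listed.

Codon 1: TAT (Tyr) → TAG (Stop) — nonsense.
Codon 3: AAT (Asn) → AAA (Lys) — missense.
Codon 4: TCG (Ser) → TGG (Trp) — missense.
Codon 5: ATG (Met) → ATC (Ile) — missense.
Codon 7: CGT (Arg) → GGT (Gly) — missense.
Synonymous: 0 of 5.

0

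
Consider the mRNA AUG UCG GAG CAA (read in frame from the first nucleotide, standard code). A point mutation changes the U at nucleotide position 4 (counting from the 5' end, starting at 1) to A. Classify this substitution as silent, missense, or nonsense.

missense

Position 4 falls in codon 2: UCG → Ser.
After the substitution the codon is ACG → Thr.
Ser ≠ Thr, so this is a missense mutation.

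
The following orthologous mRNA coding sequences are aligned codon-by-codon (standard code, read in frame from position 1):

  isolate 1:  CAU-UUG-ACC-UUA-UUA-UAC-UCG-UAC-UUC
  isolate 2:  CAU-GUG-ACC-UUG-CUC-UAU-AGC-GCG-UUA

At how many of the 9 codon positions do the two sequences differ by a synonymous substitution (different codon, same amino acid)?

Codon 1: CAU His / CAU His — identical.
Codon 2: UUG Leu / GUG Val — nonsynonymous.
Codon 3: ACC Thr / ACC Thr — identical.
Codon 4: UUA Leu / UUG Leu — synonymous.
Codon 5: UUA Leu / CUC Leu — synonymous.
Codon 6: UAC Tyr / UAU Tyr — synonymous.
Codon 7: UCG Ser / AGC Ser — synonymous.
Codon 8: UAC Tyr / GCG Ala — nonsynonymous.
Codon 9: UUC Phe / UUA Leu — nonsynonymous.
Synonymous differences: 4.

4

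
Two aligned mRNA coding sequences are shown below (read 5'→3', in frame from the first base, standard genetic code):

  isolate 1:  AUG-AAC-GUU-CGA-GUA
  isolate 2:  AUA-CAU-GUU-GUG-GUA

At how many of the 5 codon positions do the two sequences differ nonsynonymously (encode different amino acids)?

Codon 1: AUG Met / AUA Ile — nonsynonymous.
Codon 2: AAC Asn / CAU His — nonsynonymous.
Codon 3: GUU Val / GUU Val — identical.
Codon 4: CGA Arg / GUG Val — nonsynonymous.
Codon 5: GUA Val / GUA Val — identical.
Nonsynonymous differences: 3.

3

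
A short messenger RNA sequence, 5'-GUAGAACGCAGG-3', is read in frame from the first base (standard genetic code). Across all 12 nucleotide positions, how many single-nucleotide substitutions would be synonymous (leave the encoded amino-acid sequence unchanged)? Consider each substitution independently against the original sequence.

Codon 1 (GUA, Val): 3 synonymous substitutions.
Codon 2 (GAA, Glu): 1 synonymous substitution.
Codon 3 (CGC, Arg): 3 synonymous substitutions.
Codon 4 (AGG, Arg): 2 synonymous substitutions.
Total: 3 + 1 + 3 + 2 = 9.

9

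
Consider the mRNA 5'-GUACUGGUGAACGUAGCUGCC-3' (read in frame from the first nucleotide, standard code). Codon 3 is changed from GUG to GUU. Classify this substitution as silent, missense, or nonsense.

Position 9 falls in codon 3: GUG → Val.
After the substitution the codon is GUU → Val.
Both encode Val, so the change is synonymous.

silent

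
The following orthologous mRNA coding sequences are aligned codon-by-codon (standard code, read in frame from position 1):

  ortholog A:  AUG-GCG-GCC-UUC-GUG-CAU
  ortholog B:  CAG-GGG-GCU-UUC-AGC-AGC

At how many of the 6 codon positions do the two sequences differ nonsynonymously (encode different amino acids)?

4

Codon 1: AUG Met / CAG Gln — nonsynonymous.
Codon 2: GCG Ala / GGG Gly — nonsynonymous.
Codon 3: GCC Ala / GCU Ala — synonymous.
Codon 4: UUC Phe / UUC Phe — identical.
Codon 5: GUG Val / AGC Ser — nonsynonymous.
Codon 6: CAU His / AGC Ser — nonsynonymous.
Nonsynonymous differences: 4.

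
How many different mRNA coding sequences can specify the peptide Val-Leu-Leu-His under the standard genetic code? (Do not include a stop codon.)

288

Val: 4 codons.
Leu: 6 codons.
Leu: 6 codons.
His: 2 codons.
4 × 6 × 6 × 2 = 288.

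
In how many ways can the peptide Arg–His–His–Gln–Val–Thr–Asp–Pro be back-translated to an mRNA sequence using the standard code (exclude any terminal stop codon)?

Arg: 6 codons.
His: 2 codons.
His: 2 codons.
Gln: 2 codons.
Val: 4 codons.
Thr: 4 codons.
Asp: 2 codons.
Pro: 4 codons.
6 × 2 × 2 × 2 × 4 × 4 × 2 × 4 = 6144.

6144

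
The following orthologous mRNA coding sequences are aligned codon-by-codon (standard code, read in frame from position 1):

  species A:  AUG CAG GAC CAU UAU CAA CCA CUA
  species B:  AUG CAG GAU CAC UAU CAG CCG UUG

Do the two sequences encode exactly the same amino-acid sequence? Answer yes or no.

Codon 1: AUG Met / AUG Met — identical.
Codon 2: CAG Gln / CAG Gln — identical.
Codon 3: GAC Asp / GAU Asp — synonymous.
Codon 4: CAU His / CAC His — synonymous.
Codon 5: UAU Tyr / UAU Tyr — identical.
Codon 6: CAA Gln / CAG Gln — synonymous.
Codon 7: CCA Pro / CCG Pro — synonymous.
Codon 8: CUA Leu / UUG Leu — synonymous.
Nonsynonymous differences: 0 → same protein.

yes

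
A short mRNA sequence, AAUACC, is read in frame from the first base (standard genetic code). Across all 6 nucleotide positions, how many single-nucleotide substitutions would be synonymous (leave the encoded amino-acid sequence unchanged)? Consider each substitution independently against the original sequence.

4

Codon 1 (AAU, Asn): 1 synonymous substitution.
Codon 2 (ACC, Thr): 3 synonymous substitutions.
Total: 1 + 3 = 4.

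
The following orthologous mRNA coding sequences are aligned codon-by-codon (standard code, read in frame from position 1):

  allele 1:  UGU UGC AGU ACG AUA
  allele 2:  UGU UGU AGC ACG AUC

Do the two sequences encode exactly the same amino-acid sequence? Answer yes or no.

Codon 1: UGU Cys / UGU Cys — identical.
Codon 2: UGC Cys / UGU Cys — synonymous.
Codon 3: AGU Ser / AGC Ser — synonymous.
Codon 4: ACG Thr / ACG Thr — identical.
Codon 5: AUA Ile / AUC Ile — synonymous.
Nonsynonymous differences: 0 → same protein.

yes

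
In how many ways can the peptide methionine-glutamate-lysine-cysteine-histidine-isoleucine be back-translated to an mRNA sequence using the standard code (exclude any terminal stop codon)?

48

Met: 1 codon.
Glu: 2 codons.
Lys: 2 codons.
Cys: 2 codons.
His: 2 codons.
Ile: 3 codons.
1 × 2 × 2 × 2 × 2 × 3 = 48.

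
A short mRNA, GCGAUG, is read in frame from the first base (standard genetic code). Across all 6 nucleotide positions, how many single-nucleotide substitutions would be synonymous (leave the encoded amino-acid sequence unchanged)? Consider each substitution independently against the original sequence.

Codon 1 (GCG, Ala): 3 synonymous substitutions.
Codon 2 (AUG, Met): 0 synonymous substitutions.
Total: 3 + 0 = 3.

3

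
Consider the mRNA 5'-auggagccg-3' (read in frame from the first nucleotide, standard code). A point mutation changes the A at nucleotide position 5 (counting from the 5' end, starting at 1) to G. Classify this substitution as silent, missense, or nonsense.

Position 5 falls in codon 2: GAG → Glu.
After the substitution the codon is GGG → Gly.
Glu ≠ Gly, so this is a missense mutation.

missense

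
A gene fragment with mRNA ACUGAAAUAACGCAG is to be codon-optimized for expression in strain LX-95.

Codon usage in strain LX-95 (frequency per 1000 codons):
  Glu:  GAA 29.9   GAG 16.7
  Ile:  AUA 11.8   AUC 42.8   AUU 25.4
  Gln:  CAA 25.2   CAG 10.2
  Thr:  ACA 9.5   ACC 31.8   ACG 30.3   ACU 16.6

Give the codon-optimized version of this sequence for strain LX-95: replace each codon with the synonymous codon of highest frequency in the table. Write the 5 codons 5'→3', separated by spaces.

ACC GAA AUC ACC CAA

Codon 1 (Thr): best is ACC at 31.8.
Codon 2 (Glu): best is GAA at 29.9.
Codon 3 (Ile): best is AUC at 42.8.
Codon 4 (Thr): best is ACC at 31.8.
Codon 5 (Gln): best is CAA at 25.2.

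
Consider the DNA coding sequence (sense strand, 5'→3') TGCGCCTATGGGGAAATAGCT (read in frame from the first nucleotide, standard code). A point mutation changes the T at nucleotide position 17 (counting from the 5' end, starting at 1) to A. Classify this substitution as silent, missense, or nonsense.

Position 17 falls in codon 6: ATA → Ile.
After the substitution the codon is AAA → Lys.
Ile ≠ Lys, so this is a missense mutation.

missense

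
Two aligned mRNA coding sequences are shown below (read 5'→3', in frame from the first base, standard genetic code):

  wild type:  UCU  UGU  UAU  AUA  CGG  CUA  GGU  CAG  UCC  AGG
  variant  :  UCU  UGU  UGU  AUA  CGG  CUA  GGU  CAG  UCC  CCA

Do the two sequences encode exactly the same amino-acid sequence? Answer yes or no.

Codon 1: UCU Ser / UCU Ser — identical.
Codon 2: UGU Cys / UGU Cys — identical.
Codon 3: UAU Tyr / UGU Cys — nonsynonymous.
Codon 4: AUA Ile / AUA Ile — identical.
Codon 5: CGG Arg / CGG Arg — identical.
Codon 6: CUA Leu / CUA Leu — identical.
Codon 7: GGU Gly / GGU Gly — identical.
Codon 8: CAG Gln / CAG Gln — identical.
Codon 9: UCC Ser / UCC Ser — identical.
Codon 10: AGG Arg / CCA Pro — nonsynonymous.
Nonsynonymous differences: 2 → different protein.

no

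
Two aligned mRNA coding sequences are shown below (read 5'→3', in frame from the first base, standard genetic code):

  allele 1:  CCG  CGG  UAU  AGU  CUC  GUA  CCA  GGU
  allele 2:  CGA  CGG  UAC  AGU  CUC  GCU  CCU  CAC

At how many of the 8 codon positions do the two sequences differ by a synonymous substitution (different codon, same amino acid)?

Codon 1: CCG Pro / CGA Arg — nonsynonymous.
Codon 2: CGG Arg / CGG Arg — identical.
Codon 3: UAU Tyr / UAC Tyr — synonymous.
Codon 4: AGU Ser / AGU Ser — identical.
Codon 5: CUC Leu / CUC Leu — identical.
Codon 6: GUA Val / GCU Ala — nonsynonymous.
Codon 7: CCA Pro / CCU Pro — synonymous.
Codon 8: GGU Gly / CAC His — nonsynonymous.
Synonymous differences: 2.

2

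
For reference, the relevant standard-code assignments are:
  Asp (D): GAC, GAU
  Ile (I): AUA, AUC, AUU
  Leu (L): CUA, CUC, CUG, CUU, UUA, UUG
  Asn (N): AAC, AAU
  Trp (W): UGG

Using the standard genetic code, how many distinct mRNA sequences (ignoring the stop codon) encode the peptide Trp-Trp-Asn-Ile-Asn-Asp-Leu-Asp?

288

Trp: 1 codon.
Trp: 1 codon.
Asn: 2 codons.
Ile: 3 codons.
Asn: 2 codons.
Asp: 2 codons.
Leu: 6 codons.
Asp: 2 codons.
1 × 1 × 2 × 3 × 2 × 2 × 6 × 2 = 288.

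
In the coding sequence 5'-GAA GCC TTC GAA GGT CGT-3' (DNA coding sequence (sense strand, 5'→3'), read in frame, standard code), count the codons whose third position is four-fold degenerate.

Codon 1 GAA (Glu): third position 2-fold.
Codon 2 GCC (Ala): third position 4-fold.
Codon 3 TTC (Phe): third position 2-fold.
Codon 4 GAA (Glu): third position 2-fold.
Codon 5 GGT (Gly): third position 4-fold.
Codon 6 CGT (Arg): third position 4-fold.
Four-fold degenerate third positions: 3.

3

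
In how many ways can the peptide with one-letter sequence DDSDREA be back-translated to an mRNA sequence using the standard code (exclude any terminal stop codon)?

2304

Asp: 2 codons.
Asp: 2 codons.
Ser: 6 codons.
Asp: 2 codons.
Arg: 6 codons.
Glu: 2 codons.
Ala: 4 codons.
2 × 2 × 6 × 2 × 6 × 2 × 4 = 2304.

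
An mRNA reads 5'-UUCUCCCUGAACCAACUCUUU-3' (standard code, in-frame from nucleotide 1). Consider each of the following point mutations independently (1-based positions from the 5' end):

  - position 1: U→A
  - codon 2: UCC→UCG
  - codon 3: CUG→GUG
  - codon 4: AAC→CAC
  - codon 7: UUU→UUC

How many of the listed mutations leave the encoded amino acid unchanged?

Codon 1: UUC (Phe) → AUC (Ile) — missense.
Codon 2: UCC (Ser) → UCG (Ser) — synonymous.
Codon 3: CUG (Leu) → GUG (Val) — missense.
Codon 4: AAC (Asn) → CAC (His) — missense.
Codon 7: UUU (Phe) → UUC (Phe) — synonymous.
Synonymous: 2 of 5.

2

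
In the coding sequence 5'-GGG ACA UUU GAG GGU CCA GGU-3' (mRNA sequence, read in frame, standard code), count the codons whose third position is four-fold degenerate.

Codon 1 GGG (Gly): third position 4-fold.
Codon 2 ACA (Thr): third position 4-fold.
Codon 3 UUU (Phe): third position 2-fold.
Codon 4 GAG (Glu): third position 2-fold.
Codon 5 GGU (Gly): third position 4-fold.
Codon 6 CCA (Pro): third position 4-fold.
Codon 7 GGU (Gly): third position 4-fold.
Four-fold degenerate third positions: 5.

5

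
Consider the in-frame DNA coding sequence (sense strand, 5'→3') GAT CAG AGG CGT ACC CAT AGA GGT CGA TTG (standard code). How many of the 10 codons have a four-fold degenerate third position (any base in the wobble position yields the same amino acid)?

Codon 1 GAT (Asp): third position 2-fold.
Codon 2 CAG (Gln): third position 2-fold.
Codon 3 AGG (Arg): third position 2-fold.
Codon 4 CGT (Arg): third position 4-fold.
Codon 5 ACC (Thr): third position 4-fold.
Codon 6 CAT (His): third position 2-fold.
Codon 7 AGA (Arg): third position 2-fold.
Codon 8 GGT (Gly): third position 4-fold.
Codon 9 CGA (Arg): third position 4-fold.
Codon 10 TTG (Leu): third position 2-fold.
Four-fold degenerate third positions: 4.

4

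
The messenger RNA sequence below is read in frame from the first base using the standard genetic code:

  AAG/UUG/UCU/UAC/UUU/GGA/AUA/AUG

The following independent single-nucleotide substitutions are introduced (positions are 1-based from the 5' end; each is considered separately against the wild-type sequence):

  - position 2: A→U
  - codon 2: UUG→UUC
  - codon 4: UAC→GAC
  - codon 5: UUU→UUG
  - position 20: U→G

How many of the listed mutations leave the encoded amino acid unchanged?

Codon 1: AAG (Lys) → AUG (Met) — missense.
Codon 2: UUG (Leu) → UUC (Phe) — missense.
Codon 4: UAC (Tyr) → GAC (Asp) — missense.
Codon 5: UUU (Phe) → UUG (Leu) — missense.
Codon 7: AUA (Ile) → AGA (Arg) — missense.
Synonymous: 0 of 5.

0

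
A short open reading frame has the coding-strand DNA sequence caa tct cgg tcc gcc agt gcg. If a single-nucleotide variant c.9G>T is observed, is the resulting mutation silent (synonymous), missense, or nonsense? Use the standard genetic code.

silent

Position 9 falls in codon 3: CGG → Arg.
After the substitution the codon is CGT → Arg.
Both encode Arg, so the change is synonymous.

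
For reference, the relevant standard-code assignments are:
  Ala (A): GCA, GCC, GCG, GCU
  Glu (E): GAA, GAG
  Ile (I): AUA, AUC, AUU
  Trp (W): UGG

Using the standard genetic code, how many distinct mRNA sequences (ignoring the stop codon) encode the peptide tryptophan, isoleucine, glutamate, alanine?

24

Trp: 1 codon.
Ile: 3 codons.
Glu: 2 codons.
Ala: 4 codons.
1 × 3 × 2 × 4 = 24.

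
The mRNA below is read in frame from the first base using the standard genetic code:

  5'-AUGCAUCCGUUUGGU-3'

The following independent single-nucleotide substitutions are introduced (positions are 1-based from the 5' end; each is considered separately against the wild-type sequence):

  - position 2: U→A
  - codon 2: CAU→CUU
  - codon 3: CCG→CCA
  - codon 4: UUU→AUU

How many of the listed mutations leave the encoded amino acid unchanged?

Codon 1: AUG (Met) → AAG (Lys) — missense.
Codon 2: CAU (His) → CUU (Leu) — missense.
Codon 3: CCG (Pro) → CCA (Pro) — synonymous.
Codon 4: UUU (Phe) → AUU (Ile) — missense.
Synonymous: 1 of 4.

1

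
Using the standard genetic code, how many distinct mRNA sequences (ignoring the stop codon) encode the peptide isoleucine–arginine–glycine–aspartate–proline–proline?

Ile: 3 codons.
Arg: 6 codons.
Gly: 4 codons.
Asp: 2 codons.
Pro: 4 codons.
Pro: 4 codons.
3 × 6 × 4 × 2 × 4 × 4 = 2304.

2304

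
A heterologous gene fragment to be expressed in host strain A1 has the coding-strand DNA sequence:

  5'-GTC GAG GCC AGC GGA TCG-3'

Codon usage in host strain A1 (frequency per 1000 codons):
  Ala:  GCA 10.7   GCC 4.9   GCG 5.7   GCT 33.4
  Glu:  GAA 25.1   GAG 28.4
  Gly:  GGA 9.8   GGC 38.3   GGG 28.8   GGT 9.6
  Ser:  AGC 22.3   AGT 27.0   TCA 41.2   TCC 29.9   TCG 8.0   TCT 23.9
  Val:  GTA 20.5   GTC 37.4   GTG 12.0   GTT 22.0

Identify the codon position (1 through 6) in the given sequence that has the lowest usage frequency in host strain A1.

Codon 1 GTC (Val): 37.4 per 1000.
Codon 2 GAG (Glu): 28.4 per 1000.
Codon 3 GCC (Ala): 4.9 per 1000.
Codon 4 AGC (Ser): 22.3 per 1000.
Codon 5 GGA (Gly): 9.8 per 1000.
Codon 6 TCG (Ser): 8.0 per 1000.
Lowest frequency is 4.9 at codon 3.

3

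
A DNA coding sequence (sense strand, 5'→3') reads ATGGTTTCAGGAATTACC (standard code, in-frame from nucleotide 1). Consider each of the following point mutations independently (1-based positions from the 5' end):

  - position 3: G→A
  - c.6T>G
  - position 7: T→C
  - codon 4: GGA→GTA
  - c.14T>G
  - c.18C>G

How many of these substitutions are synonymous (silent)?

Codon 1: ATG (Met) → ATA (Ile) — missense.
Codon 2: GTT (Val) → GTG (Val) — synonymous.
Codon 3: TCA (Ser) → CCA (Pro) — missense.
Codon 4: GGA (Gly) → GTA (Val) — missense.
Codon 5: ATT (Ile) → AGT (Ser) — missense.
Codon 6: ACC (Thr) → ACG (Thr) — synonymous.
Synonymous: 2 of 6.

2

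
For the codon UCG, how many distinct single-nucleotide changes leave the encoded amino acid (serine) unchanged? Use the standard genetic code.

Position 1: none → 0 synonymous.
Position 2: none → 0 synonymous.
Position 3: UCU, UCC, UCA → 3 synonymous.
Total: 0 + 0 + 3 = 3.

3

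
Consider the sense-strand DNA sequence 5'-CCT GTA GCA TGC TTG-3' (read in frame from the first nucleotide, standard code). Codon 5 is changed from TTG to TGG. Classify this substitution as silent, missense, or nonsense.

Position 14 falls in codon 5: TTG → Leu.
After the substitution the codon is TGG → Trp.
Leu ≠ Trp, so this is a missense mutation.

missense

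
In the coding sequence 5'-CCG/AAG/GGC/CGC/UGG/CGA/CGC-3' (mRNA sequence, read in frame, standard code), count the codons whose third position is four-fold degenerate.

5

Codon 1 CCG (Pro): third position 4-fold.
Codon 2 AAG (Lys): third position 2-fold.
Codon 3 GGC (Gly): third position 4-fold.
Codon 4 CGC (Arg): third position 4-fold.
Codon 5 UGG (Trp): third position 1-fold.
Codon 6 CGA (Arg): third position 4-fold.
Codon 7 CGC (Arg): third position 4-fold.
Four-fold degenerate third positions: 5.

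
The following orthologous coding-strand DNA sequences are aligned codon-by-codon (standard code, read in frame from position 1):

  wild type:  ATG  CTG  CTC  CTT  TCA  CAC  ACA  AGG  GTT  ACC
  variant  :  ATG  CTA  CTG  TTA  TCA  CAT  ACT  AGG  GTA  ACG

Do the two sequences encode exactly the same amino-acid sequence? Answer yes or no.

yes

Codon 1: ATG Met / ATG Met — identical.
Codon 2: CTG Leu / CTA Leu — synonymous.
Codon 3: CTC Leu / CTG Leu — synonymous.
Codon 4: CTT Leu / TTA Leu — synonymous.
Codon 5: TCA Ser / TCA Ser — identical.
Codon 6: CAC His / CAT His — synonymous.
Codon 7: ACA Thr / ACT Thr — synonymous.
Codon 8: AGG Arg / AGG Arg — identical.
Codon 9: GTT Val / GTA Val — synonymous.
Codon 10: ACC Thr / ACG Thr — synonymous.
Nonsynonymous differences: 0 → same protein.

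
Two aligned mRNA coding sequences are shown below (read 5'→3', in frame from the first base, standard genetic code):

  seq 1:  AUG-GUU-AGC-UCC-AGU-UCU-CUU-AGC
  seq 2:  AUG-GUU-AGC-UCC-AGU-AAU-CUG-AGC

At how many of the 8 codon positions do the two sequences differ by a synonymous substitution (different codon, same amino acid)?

Codon 1: AUG Met / AUG Met — identical.
Codon 2: GUU Val / GUU Val — identical.
Codon 3: AGC Ser / AGC Ser — identical.
Codon 4: UCC Ser / UCC Ser — identical.
Codon 5: AGU Ser / AGU Ser — identical.
Codon 6: UCU Ser / AAU Asn — nonsynonymous.
Codon 7: CUU Leu / CUG Leu — synonymous.
Codon 8: AGC Ser / AGC Ser — identical.
Synonymous differences: 1.

1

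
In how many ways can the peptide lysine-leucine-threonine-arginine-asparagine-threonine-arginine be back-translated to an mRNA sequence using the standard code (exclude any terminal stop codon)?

13824

Lys: 2 codons.
Leu: 6 codons.
Thr: 4 codons.
Arg: 6 codons.
Asn: 2 codons.
Thr: 4 codons.
Arg: 6 codons.
2 × 6 × 4 × 6 × 2 × 4 × 6 = 13824.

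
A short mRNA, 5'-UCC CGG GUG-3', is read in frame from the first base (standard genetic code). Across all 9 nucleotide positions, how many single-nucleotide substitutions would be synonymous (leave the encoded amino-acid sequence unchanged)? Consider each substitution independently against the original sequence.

10

Codon 1 (UCC, Ser): 3 synonymous substitutions.
Codon 2 (CGG, Arg): 4 synonymous substitutions.
Codon 3 (GUG, Val): 3 synonymous substitutions.
Total: 3 + 4 + 3 = 10.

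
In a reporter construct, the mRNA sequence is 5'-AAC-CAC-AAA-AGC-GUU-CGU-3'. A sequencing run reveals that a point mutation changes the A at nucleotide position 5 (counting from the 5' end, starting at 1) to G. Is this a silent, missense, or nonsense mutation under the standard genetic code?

Position 5 falls in codon 2: CAC → His.
After the substitution the codon is CGC → Arg.
His ≠ Arg, so this is a missense mutation.

missense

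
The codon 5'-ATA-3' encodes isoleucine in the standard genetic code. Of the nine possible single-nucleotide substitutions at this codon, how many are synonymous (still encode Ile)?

2

Position 1: none → 0 synonymous.
Position 2: none → 0 synonymous.
Position 3: ATT, ATC → 2 synonymous.
Total: 0 + 0 + 2 = 2.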